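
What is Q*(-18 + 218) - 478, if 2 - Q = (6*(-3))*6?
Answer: 21522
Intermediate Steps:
Q = 110 (Q = 2 - 6*(-3)*6 = 2 - (-18)*6 = 2 - 1*(-108) = 2 + 108 = 110)
Q*(-18 + 218) - 478 = 110*(-18 + 218) - 478 = 110*200 - 478 = 22000 - 478 = 21522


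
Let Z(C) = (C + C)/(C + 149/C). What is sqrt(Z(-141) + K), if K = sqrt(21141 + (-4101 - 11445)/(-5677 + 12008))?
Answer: sqrt(7980568065123615 + 79375090559375*sqrt(54225015))/63404965 ≈ 12.140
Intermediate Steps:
Z(C) = 2*C/(C + 149/C) (Z(C) = (2*C)/(C + 149/C) = 2*C/(C + 149/C))
K = 125*sqrt(54225015)/6331 (K = sqrt(21141 - 15546/6331) = sqrt(133828125/6331) = 125*sqrt(54225015)/6331 ≈ 145.39)
sqrt(Z(-141) + K) = sqrt(2*(-141)**2/(149 + (-141)**2) + 125*sqrt(54225015)/6331) = sqrt(2*19881/(149 + 19881) + 125*sqrt(54225015)/6331) = sqrt(2*19881/20030 + 125*sqrt(54225015)/6331) = sqrt(2*19881*(1/20030) + 125*sqrt(54225015)/6331) = sqrt(19881/10015 + 125*sqrt(54225015)/6331)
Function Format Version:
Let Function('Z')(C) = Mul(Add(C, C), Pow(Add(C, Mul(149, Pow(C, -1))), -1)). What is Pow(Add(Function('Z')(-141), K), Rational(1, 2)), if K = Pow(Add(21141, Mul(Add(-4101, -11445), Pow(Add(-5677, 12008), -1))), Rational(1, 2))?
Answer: Mul(Rational(1, 63404965), Pow(Add(7980568065123615, Mul(79375090559375, Pow(54225015, Rational(1, 2)))), Rational(1, 2))) ≈ 12.140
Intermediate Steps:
Function('Z')(C) = Mul(2, C, Pow(Add(C, Mul(149, Pow(C, -1))), -1)) (Function('Z')(C) = Mul(Mul(2, C), Pow(Add(C, Mul(149, Pow(C, -1))), -1)) = Mul(2, C, Pow(Add(C, Mul(149, Pow(C, -1))), -1)))
K = Mul(Rational(125, 6331), Pow(54225015, Rational(1, 2))) (K = Pow(Add(21141, Mul(-15546, Pow(6331, -1))), Rational(1, 2)) = Pow(Add(21141, Mul(-15546, Rational(1, 6331))), Rational(1, 2)) = Pow(Add(21141, Rational(-15546, 6331)), Rational(1, 2)) = Pow(Rational(133828125, 6331), Rational(1, 2)) = Mul(Rational(125, 6331), Pow(54225015, Rational(1, 2))) ≈ 145.39)
Pow(Add(Function('Z')(-141), K), Rational(1, 2)) = Pow(Add(Mul(2, Pow(-141, 2), Pow(Add(149, Pow(-141, 2)), -1)), Mul(Rational(125, 6331), Pow(54225015, Rational(1, 2)))), Rational(1, 2)) = Pow(Add(Mul(2, 19881, Pow(Add(149, 19881), -1)), Mul(Rational(125, 6331), Pow(54225015, Rational(1, 2)))), Rational(1, 2)) = Pow(Add(Mul(2, 19881, Pow(20030, -1)), Mul(Rational(125, 6331), Pow(54225015, Rational(1, 2)))), Rational(1, 2)) = Pow(Add(Mul(2, 19881, Rational(1, 20030)), Mul(Rational(125, 6331), Pow(54225015, Rational(1, 2)))), Rational(1, 2)) = Pow(Add(Rational(19881, 10015), Mul(Rational(125, 6331), Pow(54225015, Rational(1, 2)))), Rational(1, 2))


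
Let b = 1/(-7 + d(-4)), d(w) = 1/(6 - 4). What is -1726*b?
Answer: 3452/13 ≈ 265.54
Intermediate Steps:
d(w) = 1/2
b = -2/13 (b = 1/(-7 + 1/2) = 1/(-13/2) = -2/13 ≈ -0.15385)
-1726*b = -1726*(-2/13) = 3452/13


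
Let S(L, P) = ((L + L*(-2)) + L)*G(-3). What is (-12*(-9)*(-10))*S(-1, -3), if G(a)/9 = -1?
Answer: 0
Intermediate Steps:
G(a) = -9 (G(a) = 9*(-1) = -9)
S(L, P) = 0 (S(L, P) = ((L + L*(-2)) + L)*(-9) = ((L - 2*L) + L)*(-9) = (-L + L)*(-9) = 0*(-9) = 0)
(-12*(-9)*(-10))*S(-1, -3) = (-12*(-9)*(-10))*0 = (108*(-10))*0 = -1080*0 = 0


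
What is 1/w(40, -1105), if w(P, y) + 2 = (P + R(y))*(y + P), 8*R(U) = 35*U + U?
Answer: 2/10506221 ≈ 1.9036e-7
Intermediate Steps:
R(U) = 9*U/2 (R(U) = (35*U + U)/8 = (36*U)/8 = 9*U/2)
w(P, y) = -2 + (P + y)*(P + 9*y/2) (w(P, y) = -2 + (P + 9*y/2)*(y + P) = -2 + (P + 9*y/2)*(P + y) = -2 + (P + y)*(P + 9*y/2))
1/w(40, -1105) = 1/(-2 + 40**2 + (9/2)*(-1105)**2 + (11/2)*40*(-1105)) = 1/(-2 + 1600 + (9/2)*1221025 - 243100) = 1/(-2 + 1600 + 10989225/2 - 243100) = 1/(10506221/2) = 2/10506221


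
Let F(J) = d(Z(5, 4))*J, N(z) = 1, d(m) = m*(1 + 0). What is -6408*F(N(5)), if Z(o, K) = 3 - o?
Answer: 12816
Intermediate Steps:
d(m) = m (d(m) = m*1 = m)
F(J) = -2*J (F(J) = (3 - 1*5)*J = (3 - 5)*J = -2*J)
-6408*F(N(5)) = -(-12816) = -6408*(-2) = 12816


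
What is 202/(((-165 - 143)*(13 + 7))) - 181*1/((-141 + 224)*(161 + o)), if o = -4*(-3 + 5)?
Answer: -1840079/39112920 ≈ -0.047045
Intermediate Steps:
o = -8 (o = -4*2 = -8)
202/(((-165 - 143)*(13 + 7))) - 181*1/((-141 + 224)*(161 + o)) = 202/(((-165 - 143)*(13 + 7))) - 181*1/((-141 + 224)*(161 - 8)) = 202/((-308*20)) - 181/(83*153) = 202/(-6160) - 181/12699 = 202*(-1/6160) - 181*1/12699 = -101/3080 - 181/12699 = -1840079/39112920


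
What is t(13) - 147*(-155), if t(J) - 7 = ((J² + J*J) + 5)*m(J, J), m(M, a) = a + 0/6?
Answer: 27251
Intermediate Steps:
m(M, a) = a (m(M, a) = a + 0*(⅙) = a + 0 = a)
t(J) = 7 + J*(5 + 2*J²) (t(J) = 7 + ((J² + J*J) + 5)*J = 7 + ((J² + J²) + 5)*J = 7 + (2*J² + 5)*J = 7 + (5 + 2*J²)*J = 7 + J*(5 + 2*J²))
t(13) - 147*(-155) = (7 + 2*13³ + 5*13) - 147*(-155) = (7 + 2*2197 + 65) + 22785 = (7 + 4394 + 65) + 22785 = 4466 + 22785 = 27251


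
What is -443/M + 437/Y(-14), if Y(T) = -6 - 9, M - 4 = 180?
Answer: -87053/2760 ≈ -31.541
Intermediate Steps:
M = 184 (M = 4 + 180 = 184)
Y(T) = -15
-443/M + 437/Y(-14) = -443/184 + 437/(-15) = -443*1/184 + 437*(-1/15) = -443/184 - 437/15 = -87053/2760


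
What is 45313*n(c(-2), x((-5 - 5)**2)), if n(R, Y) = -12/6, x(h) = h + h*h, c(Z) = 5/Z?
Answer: -90626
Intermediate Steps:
x(h) = h + h**2
n(R, Y) = -2 (n(R, Y) = -12*1/6 = -2)
45313*n(c(-2), x((-5 - 5)**2)) = 45313*(-2) = -90626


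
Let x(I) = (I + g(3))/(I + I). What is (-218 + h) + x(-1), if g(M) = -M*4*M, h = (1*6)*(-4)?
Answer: -447/2 ≈ -223.50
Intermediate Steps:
h = -24 (h = 6*(-4) = -24)
g(M) = -4*M**2 (g(M) = -4*M*M = -4*M**2)
x(I) = (-36 + I)/(2*I) (x(I) = (I - 4*3**2)/(I + I) = (I - 4*9)/((2*I)) = (I - 36)*(1/(2*I)) = (-36 + I)*(1/(2*I)) = (-36 + I)/(2*I))
(-218 + h) + x(-1) = (-218 - 24) + (1/2)*(-36 - 1)/(-1) = -242 + (1/2)*(-1)*(-37) = -242 + 37/2 = -447/2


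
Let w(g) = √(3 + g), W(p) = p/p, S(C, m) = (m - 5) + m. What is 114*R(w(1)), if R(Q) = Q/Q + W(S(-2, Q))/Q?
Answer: 171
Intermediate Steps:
S(C, m) = -5 + 2*m (S(C, m) = (-5 + m) + m = -5 + 2*m)
W(p) = 1
R(Q) = 1 + 1/Q (R(Q) = Q/Q + 1/Q = 1 + 1/Q)
114*R(w(1)) = 114*((1 + √(3 + 1))/(√(3 + 1))) = 114*((1 + √4)/(√4)) = 114*((1 + 2)/2) = 114*((½)*3) = 114*(3/2) = 171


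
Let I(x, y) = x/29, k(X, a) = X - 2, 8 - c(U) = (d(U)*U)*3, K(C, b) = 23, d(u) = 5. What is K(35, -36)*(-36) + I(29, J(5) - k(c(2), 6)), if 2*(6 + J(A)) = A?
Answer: -827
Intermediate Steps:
J(A) = -6 + A/2
c(U) = 8 - 15*U (c(U) = 8 - 5*U*3 = 8 - 15*U)
k(X, a) = -2 + X
I(x, y) = x/29 (I(x, y) = x*(1/29) = x/29)
K(35, -36)*(-36) + I(29, J(5) - k(c(2), 6)) = 23*(-36) + (1/29)*29 = -828 + 1 = -827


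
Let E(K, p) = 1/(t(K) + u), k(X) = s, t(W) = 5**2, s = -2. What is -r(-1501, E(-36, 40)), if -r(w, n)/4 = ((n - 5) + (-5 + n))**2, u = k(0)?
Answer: 207936/529 ≈ 393.07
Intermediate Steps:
t(W) = 25
k(X) = -2
u = -2
E(K, p) = 1/23 (E(K, p) = 1/(25 - 2) = 1/23)
r(w, n) = -4*(-10 + 2*n)**2 (r(w, n) = -4*((n - 5) + (-5 + n))**2 = -4*((-5 + n) + (-5 + n))**2 = -4*(-10 + 2*n)**2)
-r(-1501, E(-36, 40)) = -(-16)*(-5 + 1/23)**2 = -(-16)*(-114/23)**2 = -(-16)*12996/529 = -1*(-207936/529) = 207936/529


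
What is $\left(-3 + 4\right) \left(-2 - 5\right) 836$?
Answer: $-5852$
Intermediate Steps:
$\left(-3 + 4\right) \left(-2 - 5\right) 836 = 1 \left(-2 - 5\right) 836 = 1 \left(-7\right) 836 = \left(-7\right) 836 = -5852$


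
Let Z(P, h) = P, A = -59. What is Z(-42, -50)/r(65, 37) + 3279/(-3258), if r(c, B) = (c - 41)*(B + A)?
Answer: -44291/47784 ≈ -0.92690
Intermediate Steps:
r(c, B) = (-59 + B)*(-41 + c) (r(c, B) = (c - 41)*(B - 59) = (-41 + c)*(-59 + B) = (-59 + B)*(-41 + c))
Z(-42, -50)/r(65, 37) + 3279/(-3258) = -42/(2419 - 59*65 - 41*37 + 37*65) + 3279/(-3258) = -42/(2419 - 3835 - 1517 + 2405) + 3279*(-1/3258) = -42/(-528) - 1093/1086 = -42*(-1/528) - 1093/1086 = 7/88 - 1093/1086 = -44291/47784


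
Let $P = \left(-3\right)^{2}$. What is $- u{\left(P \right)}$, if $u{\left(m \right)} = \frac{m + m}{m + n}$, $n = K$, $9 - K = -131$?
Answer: $- \frac{18}{149} \approx -0.12081$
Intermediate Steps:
$P = 9$
$K = 140$ ($K = 9 - -131 = 9 + 131 = 140$)
$n = 140$
$u{\left(m \right)} = \frac{2 m}{140 + m}$ ($u{\left(m \right)} = \frac{m + m}{m + 140} = \frac{2 m}{140 + m}$)
$- u{\left(P \right)} = - \frac{2 \cdot 9}{140 + 9} = - \frac{2 \cdot 9}{149} = \left(-1\right) \frac{18}{149} = - \frac{18}{149}$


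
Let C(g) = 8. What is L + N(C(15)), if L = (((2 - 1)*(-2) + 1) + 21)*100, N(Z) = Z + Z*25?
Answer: 2208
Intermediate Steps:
N(Z) = 26*Z (N(Z) = Z + 25*Z = 26*Z)
L = 2000 (L = ((1*(-2) + 1) + 21)*100 = ((-2 + 1) + 21)*100 = (-1 + 21)*100 = 20*100 = 2000)
L + N(C(15)) = 2000 + 26*8 = 2000 + 208 = 2208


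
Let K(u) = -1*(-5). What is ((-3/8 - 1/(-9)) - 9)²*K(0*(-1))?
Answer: 2224445/5184 ≈ 429.10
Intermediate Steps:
K(u) = 5
((-3/8 - 1/(-9)) - 9)²*K(0*(-1)) = ((-3/8 - 1/(-9)) - 9)²*5 = ((-3*⅛ - 1*(-⅑)) - 9)²*5 = ((-3/8 + ⅑) - 9)²*5 = (-19/72 - 9)²*5 = (-667/72)²*5 = (444889/5184)*5 = 2224445/5184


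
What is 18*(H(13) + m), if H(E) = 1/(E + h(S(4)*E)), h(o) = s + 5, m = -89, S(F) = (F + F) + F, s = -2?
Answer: -12807/8 ≈ -1600.9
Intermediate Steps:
S(F) = 3*F (S(F) = 2*F + F = 3*F)
h(o) = 3 (h(o) = -2 + 5 = 3)
H(E) = 1/(3 + E) (H(E) = 1/(E + 3) = 1/(3 + E))
18*(H(13) + m) = 18*(1/(3 + 13) - 89) = 18*(1/16 - 89) = 18*(-1423/16) = -12807/8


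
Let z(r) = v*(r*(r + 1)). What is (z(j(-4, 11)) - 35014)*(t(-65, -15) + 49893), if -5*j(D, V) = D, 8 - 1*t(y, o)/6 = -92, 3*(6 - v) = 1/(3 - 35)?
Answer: -353504977017/200 ≈ -1.7675e+9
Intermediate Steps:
v = 577/96 (v = 6 - 1/(3*(3 - 35)) = 6 - ⅓/(-32) = 6 - ⅓*(-1/32) = 6 + 1/96 = 577/96 ≈ 6.0104)
t(y, o) = 600 (t(y, o) = 48 - 6*(-92) = 48 + 552 = 600)
j(D, V) = -D/5
z(r) = 577*r*(1 + r)/96 (z(r) = 577*(r*(r + 1))/96 = 577*(r*(1 + r))/96 = 577*r*(1 + r)/96)
(z(j(-4, 11)) - 35014)*(t(-65, -15) + 49893) = (577*(-⅕*(-4))*(1 - ⅕*(-4))/96 - 35014)*(600 + 49893) = ((577/96)*(⅘)*(1 + ⅘) - 35014)*50493 = ((577/96)*(⅘)*(9/5) - 35014)*50493 = (1731/200 - 35014)*50493 = -7001069/200*50493 = -353504977017/200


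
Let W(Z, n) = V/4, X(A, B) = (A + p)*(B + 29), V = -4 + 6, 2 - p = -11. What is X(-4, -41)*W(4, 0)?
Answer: -54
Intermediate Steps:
p = 13 (p = 2 - 1*(-11) = 2 + 11 = 13)
V = 2
X(A, B) = (13 + A)*(29 + B) (X(A, B) = (A + 13)*(B + 29) = (13 + A)*(29 + B))
W(Z, n) = 1/2 (W(Z, n) = 2/4 = 2*(1/4) = 1/2)
X(-4, -41)*W(4, 0) = (377 + 13*(-41) + 29*(-4) - 4*(-41))*(1/2) = (377 - 533 - 116 + 164)*(1/2) = -108*1/2 = -54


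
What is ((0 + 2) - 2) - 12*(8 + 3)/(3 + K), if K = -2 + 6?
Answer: -132/7 ≈ -18.857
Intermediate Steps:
K = 4
((0 + 2) - 2) - 12*(8 + 3)/(3 + K) = ((0 + 2) - 2) - 12*(8 + 3)/(3 + 4) = (2 - 2) - 132/7 = 0 - 132/7 = -132/7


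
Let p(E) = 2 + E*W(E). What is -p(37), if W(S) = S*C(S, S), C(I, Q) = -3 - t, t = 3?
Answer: 8212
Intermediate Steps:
C(I, Q) = -6 (C(I, Q) = -3 - 1*3 = -3 - 3 = -6)
W(S) = -6*S (W(S) = S*(-6) = -6*S)
p(E) = 2 - 6*E**2 (p(E) = 2 + E*(-6*E) = 2 - 6*E**2)
-p(37) = -(2 - 6*37**2) = -(2 - 6*1369) = -(2 - 8214) = -1*(-8212) = 8212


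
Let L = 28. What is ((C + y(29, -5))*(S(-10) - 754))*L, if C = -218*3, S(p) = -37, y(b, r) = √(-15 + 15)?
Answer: 14484792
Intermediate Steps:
y(b, r) = 0 (y(b, r) = √0 = 0)
C = -654
((C + y(29, -5))*(S(-10) - 754))*L = ((-654 + 0)*(-37 - 754))*28 = -654*(-791)*28 = 517314*28 = 14484792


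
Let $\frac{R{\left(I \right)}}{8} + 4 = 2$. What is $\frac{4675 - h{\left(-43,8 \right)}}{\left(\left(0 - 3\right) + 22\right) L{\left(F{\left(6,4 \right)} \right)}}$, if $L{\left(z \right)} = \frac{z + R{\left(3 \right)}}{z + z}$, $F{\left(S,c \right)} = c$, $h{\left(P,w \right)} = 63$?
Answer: $- \frac{9224}{57} \approx -161.82$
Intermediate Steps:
$R{\left(I \right)} = -16$ ($R{\left(I \right)} = -32 + 8 \cdot 2 = -32 + 16 = -16$)
$L{\left(z \right)} = \frac{-16 + z}{2 z}$ ($L{\left(z \right)} = \frac{z - 16}{z + z} = \frac{-16 + z}{2 z}$)
$\frac{4675 - h{\left(-43,8 \right)}}{\left(\left(0 - 3\right) + 22\right) L{\left(F{\left(6,4 \right)} \right)}} = \frac{4675 - 63}{\left(\left(0 - 3\right) + 22\right) \frac{-16 + 4}{2 \cdot 4}} = \frac{4675 - 63}{\left(-3 + 22\right) \frac{1}{2} \cdot \frac{1}{4} \left(-12\right)} = \frac{4612}{19 \left(- \frac{3}{2}\right)} = \frac{4612}{- \frac{57}{2}} = 4612 \left(- \frac{2}{57}\right) = - \frac{9224}{57}$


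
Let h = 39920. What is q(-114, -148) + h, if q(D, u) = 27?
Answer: 39947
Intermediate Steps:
q(-114, -148) + h = 27 + 39920 = 39947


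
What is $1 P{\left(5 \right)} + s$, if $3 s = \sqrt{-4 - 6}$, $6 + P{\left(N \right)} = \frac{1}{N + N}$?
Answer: $- \frac{59}{10} + \frac{i \sqrt{10}}{3} \approx -5.9 + 1.0541 i$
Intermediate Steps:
$P{\left(N \right)} = -6 + \frac{1}{2 N}$ ($P{\left(N \right)} = -6 + \frac{1}{N + N} = -6 + \frac{1}{2 N}$)
$s = \frac{i \sqrt{10}}{3}$ ($s = \frac{\sqrt{-4 - 6}}{3} = \frac{\sqrt{-10}}{3} = \frac{i \sqrt{10}}{3} \approx 1.0541 i$)
$1 P{\left(5 \right)} + s = 1 \left(-6 + \frac{1}{2 \cdot 5}\right) + \frac{i \sqrt{10}}{3} = 1 \left(-6 + \frac{1}{2} \cdot \frac{1}{5}\right) + \frac{i \sqrt{10}}{3} = 1 \left(-6 + \frac{1}{10}\right) + \frac{i \sqrt{10}}{3} = 1 \left(- \frac{59}{10}\right) + \frac{i \sqrt{10}}{3} = - \frac{59}{10} + \frac{i \sqrt{10}}{3}$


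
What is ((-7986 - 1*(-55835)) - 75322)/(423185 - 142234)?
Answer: -27473/280951 ≈ -0.097786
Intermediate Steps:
((-7986 - 1*(-55835)) - 75322)/(423185 - 142234) = ((-7986 + 55835) - 75322)/280951 = (47849 - 75322)*(1/280951) = -27473*1/280951 = -27473/280951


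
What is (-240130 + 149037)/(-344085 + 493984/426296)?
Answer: 4854072691/18335195647 ≈ 0.26474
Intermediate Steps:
(-240130 + 149037)/(-344085 + 493984/426296) = -91093/(-344085 + 493984*(1/426296)) = -91093/(-344085 + 61748/53287) = -91093/(-18335195647/53287) = -91093*(-53287/18335195647) = 4854072691/18335195647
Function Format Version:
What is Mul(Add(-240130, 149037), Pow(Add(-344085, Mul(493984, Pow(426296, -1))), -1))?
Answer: Rational(4854072691, 18335195647) ≈ 0.26474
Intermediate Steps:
Mul(Add(-240130, 149037), Pow(Add(-344085, Mul(493984, Pow(426296, -1))), -1)) = Mul(-91093, Pow(Add(-344085, Mul(493984, Rational(1, 426296))), -1)) = Mul(-91093, Pow(Add(-344085, Rational(61748, 53287)), -1)) = Mul(-91093, Pow(Rational(-18335195647, 53287), -1)) = Mul(-91093, Rational(-53287, 18335195647)) = Rational(4854072691, 18335195647)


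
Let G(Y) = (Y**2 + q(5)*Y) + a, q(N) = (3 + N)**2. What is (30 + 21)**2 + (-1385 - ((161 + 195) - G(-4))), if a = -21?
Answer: 599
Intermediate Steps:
G(Y) = -21 + Y**2 + 64*Y (G(Y) = (Y**2 + (3 + 5)**2*Y) - 21 = (Y**2 + 8**2*Y) - 21 = (Y**2 + 64*Y) - 21 = -21 + Y**2 + 64*Y)
(30 + 21)**2 + (-1385 - ((161 + 195) - G(-4))) = (30 + 21)**2 + (-1385 - ((161 + 195) - (-21 + (-4)**2 + 64*(-4)))) = 51**2 + (-1385 - (356 - (-21 + 16 - 256))) = 2601 + (-1385 - (356 - 1*(-261))) = 2601 + (-1385 - (356 + 261)) = 2601 + (-1385 - 1*617) = 2601 + (-1385 - 617) = 2601 - 2002 = 599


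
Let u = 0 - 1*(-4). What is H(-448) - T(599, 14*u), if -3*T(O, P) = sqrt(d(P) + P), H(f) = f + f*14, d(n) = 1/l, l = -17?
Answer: -6720 + sqrt(16167)/51 ≈ -6717.5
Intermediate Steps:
u = 4 (u = 0 + 4 = 4)
d(n) = -1/17 (d(n) = 1/(-17) = -1/17)
H(f) = 15*f (H(f) = f + 14*f = 15*f)
T(O, P) = -sqrt(-1/17 + P)/3
H(-448) - T(599, 14*u) = 15*(-448) - (-1)*sqrt(-17 + 289*(14*4))/51 = -6720 - (-1)*sqrt(-17 + 289*56)/51 = -6720 - (-1)*sqrt(-17 + 16184)/51 = -6720 - (-1)*sqrt(16167)/51 = -6720 + sqrt(16167)/51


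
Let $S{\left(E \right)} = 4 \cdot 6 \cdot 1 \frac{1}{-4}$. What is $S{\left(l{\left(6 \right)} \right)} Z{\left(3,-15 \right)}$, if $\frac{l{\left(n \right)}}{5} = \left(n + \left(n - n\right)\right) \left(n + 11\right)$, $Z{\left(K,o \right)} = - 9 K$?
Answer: $162$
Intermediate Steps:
$l{\left(n \right)} = 5 n \left(11 + n\right)$ ($l{\left(n \right)} = 5 \left(n + \left(n - n\right)\right) \left(n + 11\right) = 5 \left(n + 0\right) \left(11 + n\right) = 5 n \left(11 + n\right)$)
$S{\left(E \right)} = -6$ ($S{\left(E \right)} = 24 \cdot 1 \left(- \frac{1}{4}\right) = 24 \left(- \frac{1}{4}\right) = -6$)
$S{\left(l{\left(6 \right)} \right)} Z{\left(3,-15 \right)} = - 6 \left(\left(-9\right) 3\right) = \left(-6\right) \left(-27\right) = 162$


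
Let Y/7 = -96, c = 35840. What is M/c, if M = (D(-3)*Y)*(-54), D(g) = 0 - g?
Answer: 243/80 ≈ 3.0375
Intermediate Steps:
Y = -672 (Y = 7*(-96) = -672)
D(g) = -g
M = 108864 (M = (-1*(-3)*(-672))*(-54) = (3*(-672))*(-54) = -2016*(-54) = 108864)
M/c = 108864/35840 = 108864*(1/35840) = 243/80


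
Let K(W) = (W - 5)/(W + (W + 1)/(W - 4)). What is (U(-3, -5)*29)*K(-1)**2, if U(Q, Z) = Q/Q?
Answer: 1044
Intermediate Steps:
K(W) = (-5 + W)/(W + (1 + W)/(-4 + W))
U(Q, Z) = 1
(U(-3, -5)*29)*K(-1)**2 = (1*29)*((20 + (-1)**2 - 9*(-1))/(1 + (-1)**2 - 3*(-1)))**2 = 29*((20 + 1 + 9)/(1 + 1 + 3))**2 = 29*(30/5)**2 = 29*((1/5)*30)**2 = 29*6**2 = 29*36 = 1044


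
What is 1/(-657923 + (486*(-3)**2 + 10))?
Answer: -1/653539 ≈ -1.5301e-6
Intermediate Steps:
1/(-657923 + (486*(-3)**2 + 10)) = 1/(-657923 + (486*9 + 10)) = 1/(-657923 + (4374 + 10)) = 1/(-657923 + 4384) = 1/(-653539) = -1/653539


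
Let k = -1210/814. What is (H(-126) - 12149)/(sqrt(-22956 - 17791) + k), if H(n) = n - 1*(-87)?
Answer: 6200645/13946417 + 4171343*I*sqrt(40747)/13946417 ≈ 0.4446 + 60.376*I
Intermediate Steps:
H(n) = 87 + n (H(n) = n + 87 = 87 + n)
k = -55/37 (k = -1210*1/814 = -55/37 ≈ -1.4865)
(H(-126) - 12149)/(sqrt(-22956 - 17791) + k) = ((87 - 126) - 12149)/(sqrt(-22956 - 17791) - 55/37) = (-39 - 12149)/(sqrt(-40747) - 55/37) = -12188/(I*sqrt(40747) - 55/37) = -12188/(-55/37 + I*sqrt(40747))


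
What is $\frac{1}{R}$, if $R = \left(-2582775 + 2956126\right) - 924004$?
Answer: $- \frac{1}{550653} \approx -1.816 \cdot 10^{-6}$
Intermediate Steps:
$R = -550653$ ($R = 373351 - 924004 = -550653$)
$\frac{1}{R} = \frac{1}{-550653} = - \frac{1}{550653}$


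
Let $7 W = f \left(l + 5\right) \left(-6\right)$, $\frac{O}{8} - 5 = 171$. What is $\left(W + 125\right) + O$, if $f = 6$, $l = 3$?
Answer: $\frac{10443}{7} \approx 1491.9$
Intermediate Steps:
$O = 1408$ ($O = 40 + 8 \cdot 171 = 40 + 1368 = 1408$)
$W = - \frac{288}{7}$ ($W = \frac{6 \left(3 + 5\right) \left(-6\right)}{7} = \frac{6 \cdot 8 \left(-6\right)}{7} = \frac{48 \left(-6\right)}{7} = \frac{1}{7} \left(-288\right) = - \frac{288}{7} \approx -41.143$)
$\left(W + 125\right) + O = \left(- \frac{288}{7} + 125\right) + 1408 = \frac{587}{7} + 1408 = \frac{10443}{7}$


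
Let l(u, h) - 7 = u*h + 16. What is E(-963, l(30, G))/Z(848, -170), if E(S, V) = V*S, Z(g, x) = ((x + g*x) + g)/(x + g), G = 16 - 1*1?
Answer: 154414161/71741 ≈ 2152.4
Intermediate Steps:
G = 15 (G = 16 - 1 = 15)
l(u, h) = 23 + h*u (l(u, h) = 7 + (u*h + 16) = 7 + (h*u + 16) = 7 + (16 + h*u) = 23 + h*u)
Z(g, x) = (g + x + g*x)/(g + x)
E(S, V) = S*V
E(-963, l(30, G))/Z(848, -170) = (-963*(23 + 15*30))/(((848 - 170 + 848*(-170))/(848 - 170))) = (-963*(23 + 450))/(((848 - 170 - 144160)/678)) = (-963*473)/(((1/678)*(-143482))) = -455499/(-71741/339) = -455499*(-339/71741) = 154414161/71741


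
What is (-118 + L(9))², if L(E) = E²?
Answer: 1369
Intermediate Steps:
(-118 + L(9))² = (-118 + 9²)² = (-118 + 81)² = (-37)² = 1369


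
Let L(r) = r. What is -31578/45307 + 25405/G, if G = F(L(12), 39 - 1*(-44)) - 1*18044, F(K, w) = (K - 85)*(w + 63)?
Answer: -2057376091/1300401514 ≈ -1.5821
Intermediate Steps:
F(K, w) = (-85 + K)*(63 + w)
G = -28702 (G = (-5355 - 85*(39 - 1*(-44)) + 63*12 + 12*(39 - 1*(-44))) - 1*18044 = (-5355 - 85*(39 + 44) + 756 + 12*(39 + 44)) - 18044 = (-5355 - 85*83 + 756 + 12*83) - 18044 = (-5355 - 7055 + 756 + 996) - 18044 = -10658 - 18044 = -28702)
-31578/45307 + 25405/G = -31578/45307 + 25405/(-28702) = -31578*1/45307 + 25405*(-1/28702) = -31578/45307 - 25405/28702 = -2057376091/1300401514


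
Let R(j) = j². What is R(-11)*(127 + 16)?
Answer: 17303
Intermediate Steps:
R(-11)*(127 + 16) = (-11)²*(127 + 16) = 121*143 = 17303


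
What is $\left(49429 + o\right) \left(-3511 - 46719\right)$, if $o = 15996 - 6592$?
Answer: $-2955181590$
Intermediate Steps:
$o = 9404$ ($o = 15996 - 6592 = 9404$)
$\left(49429 + o\right) \left(-3511 - 46719\right) = \left(49429 + 9404\right) \left(-3511 - 46719\right) = 58833 \left(-50230\right) = -2955181590$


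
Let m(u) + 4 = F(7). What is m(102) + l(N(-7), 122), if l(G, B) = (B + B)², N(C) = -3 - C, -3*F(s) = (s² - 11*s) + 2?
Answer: 178622/3 ≈ 59541.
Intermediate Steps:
F(s) = -⅔ - s²/3 + 11*s/3 (F(s) = -((s² - 11*s) + 2)/3 = -(2 + s² - 11*s)/3 = -⅔ - s²/3 + 11*s/3)
m(u) = 14/3 (m(u) = -4 + (-⅔ - ⅓*7² + (11/3)*7) = -4 + (-⅔ - ⅓*49 + 77/3) = -4 + (-⅔ - 49/3 + 77/3) = -4 + 26/3 = 14/3)
l(G, B) = 4*B² (l(G, B) = (2*B)² = 4*B²)
m(102) + l(N(-7), 122) = 14/3 + 4*122² = 14/3 + 4*14884 = 14/3 + 59536 = 178622/3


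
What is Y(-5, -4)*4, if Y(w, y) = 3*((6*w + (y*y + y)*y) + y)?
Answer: -984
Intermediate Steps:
Y(w, y) = 3*y + 18*w + 3*y*(y + y²) (Y(w, y) = 3*((6*w + (y² + y)*y) + y) = 3*((6*w + (y + y²)*y) + y) = 3*((6*w + y*(y + y²)) + y) = 3*(y + 6*w + y*(y + y²)) = 3*y + 18*w + 3*y*(y + y²))
Y(-5, -4)*4 = (3*(-4) + 3*(-4)² + 3*(-4)³ + 18*(-5))*4 = (-12 + 3*16 + 3*(-64) - 90)*4 = (-12 + 48 - 192 - 90)*4 = -246*4 = -984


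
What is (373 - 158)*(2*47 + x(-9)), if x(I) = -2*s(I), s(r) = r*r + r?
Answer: -10750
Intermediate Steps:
s(r) = r + r² (s(r) = r² + r = r + r²)
x(I) = -2*I*(1 + I)
(373 - 158)*(2*47 + x(-9)) = (373 - 158)*(2*47 - 2*(-9)*(1 - 9)) = 215*(94 - 2*(-9)*(-8)) = 215*(94 - 144) = 215*(-50) = -10750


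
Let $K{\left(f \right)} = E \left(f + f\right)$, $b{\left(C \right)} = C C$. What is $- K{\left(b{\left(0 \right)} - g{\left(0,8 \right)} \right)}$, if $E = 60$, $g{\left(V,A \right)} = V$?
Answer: $0$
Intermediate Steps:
$b{\left(C \right)} = C^{2}$
$K{\left(f \right)} = 120 f$ ($K{\left(f \right)} = 60 \left(f + f\right) = 60 \cdot 2 f = 120 f$)
$- K{\left(b{\left(0 \right)} - g{\left(0,8 \right)} \right)} = - 120 \left(0^{2} - 0\right) = - 120 \left(0 + 0\right) = - 120 \cdot 0 = \left(-1\right) 0 = 0$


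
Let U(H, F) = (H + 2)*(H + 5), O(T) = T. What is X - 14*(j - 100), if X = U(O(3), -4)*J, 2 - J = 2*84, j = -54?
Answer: -4484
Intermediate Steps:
J = -166 (J = 2 - 2*84 = 2 - 1*168 = 2 - 168 = -166)
U(H, F) = (2 + H)*(5 + H)
X = -6640 (X = (10 + 3² + 7*3)*(-166) = (10 + 9 + 21)*(-166) = 40*(-166) = -6640)
X - 14*(j - 100) = -6640 - 14*(-54 - 100) = -6640 - 14*(-154) = -6640 - 1*(-2156) = -6640 + 2156 = -4484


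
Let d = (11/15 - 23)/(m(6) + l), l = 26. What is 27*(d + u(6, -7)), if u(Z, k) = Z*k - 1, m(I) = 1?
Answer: -17749/15 ≈ -1183.3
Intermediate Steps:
u(Z, k) = -1 + Z*k
d = -334/405 (d = (11/15 - 23)/(1 + 26) = (11*(1/15) - 23)/27 = (11/15 - 23)*(1/27) = -334/15*1/27 = -334/405 ≈ -0.82469)
27*(d + u(6, -7)) = 27*(-334/405 + (-1 + 6*(-7))) = 27*(-334/405 + (-1 - 42)) = 27*(-334/405 - 43) = 27*(-17749/405) = -17749/15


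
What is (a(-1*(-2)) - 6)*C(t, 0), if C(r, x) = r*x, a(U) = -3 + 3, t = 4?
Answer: 0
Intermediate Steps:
a(U) = 0
(a(-1*(-2)) - 6)*C(t, 0) = (0 - 6)*(4*0) = -6*0 = 0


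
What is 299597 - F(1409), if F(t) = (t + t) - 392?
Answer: 297171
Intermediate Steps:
F(t) = -392 + 2*t (F(t) = 2*t - 392 = -392 + 2*t)
299597 - F(1409) = 299597 - (-392 + 2*1409) = 299597 - (-392 + 2818) = 299597 - 1*2426 = 299597 - 2426 = 297171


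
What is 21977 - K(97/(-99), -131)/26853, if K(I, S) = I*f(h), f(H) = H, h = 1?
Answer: 58424689816/2658447 ≈ 21977.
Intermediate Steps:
K(I, S) = I (K(I, S) = I*1 = I)
21977 - K(97/(-99), -131)/26853 = 21977 - 97/(-99)/26853 = 21977 - 97*(-1/99)/26853 = 21977 - (-97)/(99*26853) = 21977 - 1*(-97/2658447) = 21977 + 97/2658447 = 58424689816/2658447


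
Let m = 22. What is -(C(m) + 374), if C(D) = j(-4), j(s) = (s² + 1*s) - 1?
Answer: -385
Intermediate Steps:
j(s) = -1 + s + s² (j(s) = (s² + s) - 1 = (s + s²) - 1 = -1 + s + s²)
C(D) = 11 (C(D) = -1 - 4 + (-4)² = -1 - 4 + 16 = 11)
-(C(m) + 374) = -(11 + 374) = -1*385 = -385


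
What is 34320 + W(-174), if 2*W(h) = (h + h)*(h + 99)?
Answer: 47370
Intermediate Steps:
W(h) = h*(99 + h) (W(h) = ((h + h)*(h + 99))/2 = ((2*h)*(99 + h))/2 = (2*h*(99 + h))/2 = h*(99 + h))
34320 + W(-174) = 34320 - 174*(99 - 174) = 34320 - 174*(-75) = 34320 + 13050 = 47370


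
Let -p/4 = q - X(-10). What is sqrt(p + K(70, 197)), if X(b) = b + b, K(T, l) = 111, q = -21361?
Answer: 5*sqrt(3419) ≈ 292.36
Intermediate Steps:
X(b) = 2*b
p = 85364 (p = -4*(-21361 - 2*(-10)) = -4*(-21361 - 1*(-20)) = -4*(-21361 + 20) = -4*(-21341) = 85364)
sqrt(p + K(70, 197)) = sqrt(85364 + 111) = sqrt(85475) = 5*sqrt(3419)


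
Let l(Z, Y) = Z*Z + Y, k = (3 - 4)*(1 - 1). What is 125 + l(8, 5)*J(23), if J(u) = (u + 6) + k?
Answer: 2126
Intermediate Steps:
k = 0 (k = -1*0 = 0)
l(Z, Y) = Y + Z² (l(Z, Y) = Z² + Y = Y + Z²)
J(u) = 6 + u (J(u) = (u + 6) + 0 = (6 + u) + 0 = 6 + u)
125 + l(8, 5)*J(23) = 125 + (5 + 8²)*(6 + 23) = 125 + (5 + 64)*29 = 125 + 69*29 = 125 + 2001 = 2126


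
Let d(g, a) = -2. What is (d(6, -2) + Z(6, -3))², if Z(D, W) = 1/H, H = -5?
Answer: 121/25 ≈ 4.8400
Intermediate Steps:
Z(D, W) = -⅕ (Z(D, W) = 1/(-5) = -⅕)
(d(6, -2) + Z(6, -3))² = (-2 - ⅕)² = (-11/5)² = 121/25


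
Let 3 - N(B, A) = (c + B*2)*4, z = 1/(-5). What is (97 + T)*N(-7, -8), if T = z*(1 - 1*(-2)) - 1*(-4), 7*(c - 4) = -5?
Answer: 161142/35 ≈ 4604.1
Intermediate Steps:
z = -1/5 ≈ -0.20000
c = 23/7 (c = 4 + (1/7)*(-5) = 4 - 5/7 = 23/7 ≈ 3.2857)
N(B, A) = -71/7 - 8*B (N(B, A) = 3 - (23/7 + B*2)*4 = 3 - (23/7 + 2*B)*4 = 3 - (92/7 + 8*B) = 3 + (-92/7 - 8*B) = -71/7 - 8*B)
T = 17/5 (T = -(1 - 1*(-2))/5 - 1*(-4) = -(1 + 2)/5 + 4 = -1/5*3 + 4 = -3/5 + 4 = 17/5 ≈ 3.4000)
(97 + T)*N(-7, -8) = (97 + 17/5)*(-71/7 - 8*(-7)) = 502*(-71/7 + 56)/5 = (502/5)*(321/7) = 161142/35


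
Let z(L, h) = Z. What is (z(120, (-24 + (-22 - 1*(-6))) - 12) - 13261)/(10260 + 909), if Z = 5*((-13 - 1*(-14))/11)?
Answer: -48622/40953 ≈ -1.1873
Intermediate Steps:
Z = 5/11 (Z = 5*((-13 + 14)*(1/11)) = 5*(1*(1/11)) = 5*(1/11) = 5/11 ≈ 0.45455)
z(L, h) = 5/11
(z(120, (-24 + (-22 - 1*(-6))) - 12) - 13261)/(10260 + 909) = (5/11 - 13261)/(10260 + 909) = -145866/11/11169 = -145866/11*1/11169 = -48622/40953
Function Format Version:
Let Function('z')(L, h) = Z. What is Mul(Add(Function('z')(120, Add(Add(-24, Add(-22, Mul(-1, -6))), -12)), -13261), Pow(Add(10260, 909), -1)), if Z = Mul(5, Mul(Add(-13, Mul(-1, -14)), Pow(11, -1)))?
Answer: Rational(-48622, 40953) ≈ -1.1873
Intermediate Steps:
Z = Rational(5, 11) (Z = Mul(5, Mul(Add(-13, 14), Rational(1, 11))) = Mul(5, Mul(1, Rational(1, 11))) = Mul(5, Rational(1, 11)) = Rational(5, 11) ≈ 0.45455)
Function('z')(L, h) = Rational(5, 11)
Mul(Add(Function('z')(120, Add(Add(-24, Add(-22, Mul(-1, -6))), -12)), -13261), Pow(Add(10260, 909), -1)) = Mul(Add(Rational(5, 11), -13261), Pow(Add(10260, 909), -1)) = Mul(Rational(-145866, 11), Pow(11169, -1)) = Mul(Rational(-145866, 11), Rational(1, 11169)) = Rational(-48622, 40953)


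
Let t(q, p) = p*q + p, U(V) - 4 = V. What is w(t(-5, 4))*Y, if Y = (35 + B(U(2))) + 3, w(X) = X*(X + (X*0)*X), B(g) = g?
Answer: 11264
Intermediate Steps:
U(V) = 4 + V
t(q, p) = p + p*q
w(X) = X² (w(X) = X*(X + 0*X) = X*(X + 0) = X*X = X²)
Y = 44 (Y = (35 + (4 + 2)) + 3 = (35 + 6) + 3 = 41 + 3 = 44)
w(t(-5, 4))*Y = (4*(1 - 5))²*44 = (4*(-4))²*44 = (-16)²*44 = 256*44 = 11264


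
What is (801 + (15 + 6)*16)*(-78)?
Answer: -88686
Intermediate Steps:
(801 + (15 + 6)*16)*(-78) = (801 + 21*16)*(-78) = (801 + 336)*(-78) = 1137*(-78) = -88686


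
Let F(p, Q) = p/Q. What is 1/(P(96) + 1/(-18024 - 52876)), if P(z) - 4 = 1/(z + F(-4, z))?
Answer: 163282700/654830097 ≈ 0.24935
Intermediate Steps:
F(p, Q) = p/Q
P(z) = 4 + 1/(z - 4/z)
1/(P(96) + 1/(-18024 - 52876)) = 1/((-16 + 96*(1 + 4*96))/(-4 + 96²) + 1/(-18024 - 52876)) = 1/((-16 + 96*(1 + 384))/(-4 + 9216) + 1/(-70900)) = 1/((-16 + 96*385)/9212 - 1/70900) = 1/((-16 + 36960)/9212 - 1/70900) = 1/((1/9212)*36944 - 1/70900) = 1/(9236/2303 - 1/70900) = 1/(654830097/163282700) = 163282700/654830097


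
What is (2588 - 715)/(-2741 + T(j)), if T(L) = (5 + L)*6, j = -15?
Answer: -1873/2801 ≈ -0.66869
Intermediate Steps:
T(L) = 30 + 6*L
(2588 - 715)/(-2741 + T(j)) = (2588 - 715)/(-2741 + (30 + 6*(-15))) = 1873/(-2741 + (30 - 90)) = 1873/(-2741 - 60) = 1873/(-2801) = 1873*(-1/2801) = -1873/2801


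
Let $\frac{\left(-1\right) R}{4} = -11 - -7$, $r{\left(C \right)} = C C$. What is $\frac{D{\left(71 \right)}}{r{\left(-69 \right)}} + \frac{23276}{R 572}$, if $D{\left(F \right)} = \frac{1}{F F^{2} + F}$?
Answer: $\frac{450801183983}{177252639408} \approx 2.5433$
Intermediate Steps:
$r{\left(C \right)} = C^{2}$
$R = 16$ ($R = - 4 \left(-11 - -7\right) = - 4 \left(-11 + 7\right) = \left(-4\right) \left(-4\right) = 16$)
$D{\left(F \right)} = \frac{1}{F + F^{3}}$ ($D{\left(F \right)} = \frac{1}{F^{3} + F} = \frac{1}{F + F^{3}}$)
$\frac{D{\left(71 \right)}}{r{\left(-69 \right)}} + \frac{23276}{R 572} = \frac{1}{\left(71 + 71^{3}\right) \left(-69\right)^{2}} + \frac{23276}{16 \cdot 572} = \frac{1}{\left(71 + 357911\right) 4761} + \frac{23276}{9152} = \frac{1}{357982} \cdot \frac{1}{4761} + 23276 \cdot \frac{1}{9152} = \frac{1}{357982} \cdot \frac{1}{4761} + \frac{529}{208} = \frac{1}{1704352302} + \frac{529}{208} = \frac{450801183983}{177252639408}$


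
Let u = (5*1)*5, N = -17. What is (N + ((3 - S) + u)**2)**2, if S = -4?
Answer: 1014049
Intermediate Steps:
u = 25 (u = 5*5 = 25)
(N + ((3 - S) + u)**2)**2 = (-17 + ((3 - 1*(-4)) + 25)**2)**2 = (-17 + ((3 + 4) + 25)**2)**2 = (-17 + (7 + 25)**2)**2 = (-17 + 32**2)**2 = (-17 + 1024)**2 = 1007**2 = 1014049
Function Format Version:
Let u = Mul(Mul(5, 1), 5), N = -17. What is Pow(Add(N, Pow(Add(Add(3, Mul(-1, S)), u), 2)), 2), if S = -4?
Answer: 1014049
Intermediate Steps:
u = 25 (u = Mul(5, 5) = 25)
Pow(Add(N, Pow(Add(Add(3, Mul(-1, S)), u), 2)), 2) = Pow(Add(-17, Pow(Add(Add(3, Mul(-1, -4)), 25), 2)), 2) = Pow(Add(-17, Pow(Add(Add(3, 4), 25), 2)), 2) = Pow(Add(-17, Pow(Add(7, 25), 2)), 2) = Pow(Add(-17, Pow(32, 2)), 2) = Pow(Add(-17, 1024), 2) = Pow(1007, 2) = 1014049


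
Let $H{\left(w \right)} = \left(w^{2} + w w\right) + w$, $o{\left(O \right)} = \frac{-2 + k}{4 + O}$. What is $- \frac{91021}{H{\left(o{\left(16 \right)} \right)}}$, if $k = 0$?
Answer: $\frac{2275525}{2} \approx 1.1378 \cdot 10^{6}$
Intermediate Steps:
$o{\left(O \right)} = - \frac{2}{4 + O}$ ($o{\left(O \right)} = \frac{-2 + 0}{4 + O} = - \frac{2}{4 + O}$)
$H{\left(w \right)} = w + 2 w^{2}$ ($H{\left(w \right)} = \left(w^{2} + w^{2}\right) + w = 2 w^{2} + w = w + 2 w^{2}$)
$- \frac{91021}{H{\left(o{\left(16 \right)} \right)}} = - \frac{91021}{- \frac{2}{4 + 16} \left(1 + 2 \left(- \frac{2}{4 + 16}\right)\right)} = - \frac{91021}{- \frac{2}{20} \left(1 + 2 \left(- \frac{2}{20}\right)\right)} = - \frac{91021}{\left(-2\right) \frac{1}{20} \left(1 + 2 \left(\left(-2\right) \frac{1}{20}\right)\right)} = - \frac{91021}{\left(- \frac{1}{10}\right) \left(1 + 2 \left(- \frac{1}{10}\right)\right)} = - \frac{91021}{\left(- \frac{1}{10}\right) \left(1 - \frac{1}{5}\right)} = - \frac{91021}{\left(- \frac{1}{10}\right) \frac{4}{5}} = - \frac{91021}{- \frac{2}{25}} = \left(-91021\right) \left(- \frac{25}{2}\right) = \frac{2275525}{2}$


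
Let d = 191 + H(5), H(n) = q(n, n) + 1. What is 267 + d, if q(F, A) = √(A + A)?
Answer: 459 + √10 ≈ 462.16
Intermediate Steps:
q(F, A) = √2*√A (q(F, A) = √(2*A) = √2*√A)
H(n) = 1 + √2*√n (H(n) = √2*√n + 1 = 1 + √2*√n)
d = 192 + √10 (d = 191 + (1 + √2*√5) = 191 + (1 + √10) = 192 + √10 ≈ 195.16)
267 + d = 267 + (192 + √10) = 459 + √10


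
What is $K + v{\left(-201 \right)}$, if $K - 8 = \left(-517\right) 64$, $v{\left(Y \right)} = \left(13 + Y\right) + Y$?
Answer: $-33469$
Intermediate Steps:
$v{\left(Y \right)} = 13 + 2 Y$
$K = -33080$ ($K = 8 - 33088 = -33080$)
$K + v{\left(-201 \right)} = -33080 + \left(13 + 2 \left(-201\right)\right) = -33080 + \left(13 - 402\right) = -33080 - 389 = -33469$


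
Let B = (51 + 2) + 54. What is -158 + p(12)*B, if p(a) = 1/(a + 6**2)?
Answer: -7477/48 ≈ -155.77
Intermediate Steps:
B = 107 (B = 53 + 54 = 107)
p(a) = 1/(36 + a) (p(a) = 1/(a + 36) = 1/(36 + a))
-158 + p(12)*B = -158 + 107/(36 + 12) = -158 + 107/48 = -7477/48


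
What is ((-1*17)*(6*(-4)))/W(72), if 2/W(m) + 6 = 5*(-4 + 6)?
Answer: 816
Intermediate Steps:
W(m) = ½ (W(m) = 2/(-6 + 5*(-4 + 6)) = 2/(-6 + 5*2) = 2/(-6 + 10) = 2/4 = 2*(¼) = ½)
((-1*17)*(6*(-4)))/W(72) = ((-1*17)*(6*(-4)))/(½) = -17*(-24)*2 = 408*2 = 816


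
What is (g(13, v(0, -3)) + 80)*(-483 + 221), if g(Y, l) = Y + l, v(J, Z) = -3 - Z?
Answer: -24366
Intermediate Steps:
(g(13, v(0, -3)) + 80)*(-483 + 221) = ((13 + (-3 - 1*(-3))) + 80)*(-483 + 221) = ((13 + (-3 + 3)) + 80)*(-262) = ((13 + 0) + 80)*(-262) = (13 + 80)*(-262) = 93*(-262) = -24366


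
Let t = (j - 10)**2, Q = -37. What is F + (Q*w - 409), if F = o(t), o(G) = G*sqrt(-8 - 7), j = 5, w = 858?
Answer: -32155 + 25*I*sqrt(15) ≈ -32155.0 + 96.825*I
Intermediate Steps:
t = 25 (t = (5 - 10)**2 = (-5)**2 = 25)
o(G) = I*G*sqrt(15) (o(G) = G*sqrt(-15) = G*(I*sqrt(15)) = I*G*sqrt(15))
F = 25*I*sqrt(15) (F = I*25*sqrt(15) = 25*I*sqrt(15) ≈ 96.825*I)
F + (Q*w - 409) = 25*I*sqrt(15) + (-37*858 - 409) = 25*I*sqrt(15) + (-31746 - 409) = 25*I*sqrt(15) - 32155 = -32155 + 25*I*sqrt(15)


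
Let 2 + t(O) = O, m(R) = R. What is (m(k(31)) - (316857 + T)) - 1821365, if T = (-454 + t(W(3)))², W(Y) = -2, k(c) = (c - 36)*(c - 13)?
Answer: -2348076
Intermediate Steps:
k(c) = (-36 + c)*(-13 + c)
t(O) = -2 + O
T = 209764 (T = (-454 + (-2 - 2))² = (-454 - 4)² = (-458)² = 209764)
(m(k(31)) - (316857 + T)) - 1821365 = ((468 + 31² - 49*31) - (316857 + 209764)) - 1821365 = ((468 + 961 - 1519) - 1*526621) - 1821365 = (-90 - 526621) - 1821365 = -526711 - 1821365 = -2348076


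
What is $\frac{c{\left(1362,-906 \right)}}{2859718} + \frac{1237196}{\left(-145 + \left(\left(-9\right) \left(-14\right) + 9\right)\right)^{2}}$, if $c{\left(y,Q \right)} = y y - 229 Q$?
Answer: $\frac{442279740316}{35746475} \approx 12373.0$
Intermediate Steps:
$c{\left(y,Q \right)} = y^{2} - 229 Q$
$\frac{c{\left(1362,-906 \right)}}{2859718} + \frac{1237196}{\left(-145 + \left(\left(-9\right) \left(-14\right) + 9\right)\right)^{2}} = \frac{1362^{2} - -207474}{2859718} + \frac{1237196}{\left(-145 + \left(\left(-9\right) \left(-14\right) + 9\right)\right)^{2}} = \left(1855044 + 207474\right) \frac{1}{2859718} + \frac{1237196}{\left(-145 + \left(126 + 9\right)\right)^{2}} = 2062518 \cdot \frac{1}{2859718} + \frac{1237196}{\left(-145 + 135\right)^{2}} = \frac{1031259}{1429859} + \frac{1237196}{\left(-10\right)^{2}} = \frac{1031259}{1429859} + \frac{1237196}{100} = \frac{1031259}{1429859} + 1237196 \cdot \frac{1}{100} = \frac{1031259}{1429859} + \frac{309299}{25} = \frac{442279740316}{35746475}$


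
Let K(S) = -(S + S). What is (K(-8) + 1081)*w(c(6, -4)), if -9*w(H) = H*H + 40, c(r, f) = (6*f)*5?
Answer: -15840680/9 ≈ -1.7601e+6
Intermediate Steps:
c(r, f) = 30*f
K(S) = -2*S
w(H) = -40/9 - H**2/9 (w(H) = -(H*H + 40)/9 = -(H**2 + 40)/9 = -(40 + H**2)/9 = -40/9 - H**2/9)
(K(-8) + 1081)*w(c(6, -4)) = (-2*(-8) + 1081)*(-40/9 - (30*(-4))**2/9) = (16 + 1081)*(-40/9 - 1/9*(-120)**2) = 1097*(-40/9 - 1/9*14400) = 1097*(-40/9 - 1600) = 1097*(-14440/9) = -15840680/9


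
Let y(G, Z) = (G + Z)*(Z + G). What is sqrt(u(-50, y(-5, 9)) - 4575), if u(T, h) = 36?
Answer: I*sqrt(4539) ≈ 67.372*I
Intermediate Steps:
y(G, Z) = (G + Z)**2 (y(G, Z) = (G + Z)*(G + Z) = (G + Z)**2)
sqrt(u(-50, y(-5, 9)) - 4575) = sqrt(36 - 4575) = sqrt(-4539) = I*sqrt(4539)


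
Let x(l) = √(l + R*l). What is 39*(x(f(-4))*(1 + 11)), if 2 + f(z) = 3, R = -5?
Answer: 936*I ≈ 936.0*I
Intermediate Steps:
f(z) = 1 (f(z) = -2 + 3 = 1)
x(l) = 2*√(-l) (x(l) = √(l - 5*l) = √(-4*l) = 2*√(-l))
39*(x(f(-4))*(1 + 11)) = 39*((2*√(-1*1))*(1 + 11)) = 39*((2*√(-1))*12) = 39*((2*I)*12) = 39*(24*I) = 936*I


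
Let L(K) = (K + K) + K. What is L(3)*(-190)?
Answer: -1710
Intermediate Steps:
L(K) = 3*K (L(K) = 2*K + K = 3*K)
L(3)*(-190) = (3*3)*(-190) = 9*(-190) = -1710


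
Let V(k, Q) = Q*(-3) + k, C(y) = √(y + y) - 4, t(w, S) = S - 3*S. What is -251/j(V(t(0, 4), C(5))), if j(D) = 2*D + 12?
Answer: -251/2 - 753*√10/20 ≈ -244.56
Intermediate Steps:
t(w, S) = -2*S (t(w, S) = S - 3*S = -2*S)
C(y) = -4 + √2*√y (C(y) = √(2*y) - 4 = √2*√y - 4 = -4 + √2*√y)
V(k, Q) = k - 3*Q (V(k, Q) = -3*Q + k = k - 3*Q)
j(D) = 12 + 2*D
-251/j(V(t(0, 4), C(5))) = -251/(12 + 2*(-2*4 - 3*(-4 + √2*√5))) = -251/(12 + 2*(-8 - 3*(-4 + √10))) = -251/(12 + 2*(-8 + (12 - 3*√10))) = -251/(12 + 2*(4 - 3*√10)) = -251/(12 + (8 - 6*√10)) = -251/(20 - 6*√10)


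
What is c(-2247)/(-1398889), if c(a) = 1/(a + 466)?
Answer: 1/2491421309 ≈ 4.0138e-10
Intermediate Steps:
c(a) = 1/(466 + a)
c(-2247)/(-1398889) = 1/((466 - 2247)*(-1398889)) = -1/1398889/(-1781) = -1/1781*(-1/1398889) = 1/2491421309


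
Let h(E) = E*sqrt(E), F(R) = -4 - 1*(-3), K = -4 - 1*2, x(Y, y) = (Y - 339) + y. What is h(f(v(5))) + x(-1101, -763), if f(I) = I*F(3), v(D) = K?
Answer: -2203 + 6*sqrt(6) ≈ -2188.3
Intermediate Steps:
x(Y, y) = -339 + Y + y (x(Y, y) = (-339 + Y) + y = -339 + Y + y)
K = -6 (K = -4 - 2 = -6)
F(R) = -1 (F(R) = -4 + 3 = -1)
v(D) = -6
f(I) = -I (f(I) = I*(-1) = -I)
h(E) = E**(3/2)
h(f(v(5))) + x(-1101, -763) = (-1*(-6))**(3/2) + (-339 - 1101 - 763) = 6**(3/2) - 2203 = 6*sqrt(6) - 2203 = -2203 + 6*sqrt(6)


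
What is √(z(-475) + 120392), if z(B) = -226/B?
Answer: √1086542094/95 ≈ 346.98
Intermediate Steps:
√(z(-475) + 120392) = √(-226/(-475) + 120392) = √(-226*(-1/475) + 120392) = √(226/475 + 120392) = √(57186426/475) = √1086542094/95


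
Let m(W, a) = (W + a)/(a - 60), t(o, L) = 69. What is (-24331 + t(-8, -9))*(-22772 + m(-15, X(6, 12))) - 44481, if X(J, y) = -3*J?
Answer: 7181713738/13 ≈ 5.5244e+8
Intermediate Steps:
m(W, a) = (W + a)/(-60 + a)
(-24331 + t(-8, -9))*(-22772 + m(-15, X(6, 12))) - 44481 = (-24331 + 69)*(-22772 + (-15 - 3*6)/(-60 - 3*6)) - 44481 = -24262*(-22772 + (-15 - 18)/(-60 - 18)) - 44481 = -24262*(-22772 - 33/(-78)) - 44481 = -24262*(-22772 - 1/78*(-33)) - 44481 = -24262*(-22772 + 11/26) - 44481 = -24262*(-592061/26) - 44481 = 7182291991/13 - 44481 = 7181713738/13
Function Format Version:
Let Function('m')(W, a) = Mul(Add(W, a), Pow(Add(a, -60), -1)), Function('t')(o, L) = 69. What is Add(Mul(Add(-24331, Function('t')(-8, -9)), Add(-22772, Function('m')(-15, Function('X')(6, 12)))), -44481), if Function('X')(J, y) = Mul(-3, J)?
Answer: Rational(7181713738, 13) ≈ 5.5244e+8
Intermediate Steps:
Function('m')(W, a) = Mul(Pow(Add(-60, a), -1), Add(W, a)) (Function('m')(W, a) = Mul(Add(W, a), Pow(Add(-60, a), -1)) = Mul(Pow(Add(-60, a), -1), Add(W, a)))
Add(Mul(Add(-24331, Function('t')(-8, -9)), Add(-22772, Function('m')(-15, Function('X')(6, 12)))), -44481) = Add(Mul(Add(-24331, 69), Add(-22772, Mul(Pow(Add(-60, Mul(-3, 6)), -1), Add(-15, Mul(-3, 6))))), -44481) = Add(Mul(-24262, Add(-22772, Mul(Pow(Add(-60, -18), -1), Add(-15, -18)))), -44481) = Add(Mul(-24262, Add(-22772, Mul(Pow(-78, -1), -33))), -44481) = Add(Mul(-24262, Add(-22772, Mul(Rational(-1, 78), -33))), -44481) = Add(Mul(-24262, Add(-22772, Rational(11, 26))), -44481) = Add(Mul(-24262, Rational(-592061, 26)), -44481) = Add(Rational(7182291991, 13), -44481) = Rational(7181713738, 13)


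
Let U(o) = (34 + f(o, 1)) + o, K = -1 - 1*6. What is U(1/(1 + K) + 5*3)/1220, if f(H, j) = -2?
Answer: 281/7320 ≈ 0.038388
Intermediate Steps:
K = -7 (K = -1 - 6 = -7)
U(o) = 32 + o (U(o) = (34 - 2) + o = 32 + o)
U(1/(1 + K) + 5*3)/1220 = (32 + (1/(1 - 7) + 5*3))/1220 = (32 + (1/(-6) + 15))*(1/1220) = (32 + (-1/6 + 15))*(1/1220) = (32 + 89/6)*(1/1220) = (281/6)*(1/1220) = 281/7320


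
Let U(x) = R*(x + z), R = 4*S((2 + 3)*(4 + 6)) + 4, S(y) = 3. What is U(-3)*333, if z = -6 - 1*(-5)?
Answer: -21312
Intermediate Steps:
R = 16 (R = 4*3 + 4 = 12 + 4 = 16)
z = -1 (z = -6 + 5 = -1)
U(x) = -16 + 16*x (U(x) = 16*(x - 1) = 16*(-1 + x) = -16 + 16*x)
U(-3)*333 = (-16 + 16*(-3))*333 = (-16 - 48)*333 = -64*333 = -21312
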